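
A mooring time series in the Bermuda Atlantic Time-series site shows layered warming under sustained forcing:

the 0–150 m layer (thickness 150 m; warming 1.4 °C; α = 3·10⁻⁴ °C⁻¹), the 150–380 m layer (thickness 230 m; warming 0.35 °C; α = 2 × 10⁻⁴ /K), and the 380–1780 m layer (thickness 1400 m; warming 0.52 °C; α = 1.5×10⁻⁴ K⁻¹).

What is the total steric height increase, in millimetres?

150 × 3×10⁻⁴ × 1.4 = 0.06300 m
Layer 2: 2×10⁻⁴ × 0.35 × 230 = 0.01610 m
Layer 3: 0.52 × 1.5×10⁻⁴ × 1400 = 0.10920 m
Δh = 0.06300 + 0.01610 + 0.10920 = 0.18830 m

190 mm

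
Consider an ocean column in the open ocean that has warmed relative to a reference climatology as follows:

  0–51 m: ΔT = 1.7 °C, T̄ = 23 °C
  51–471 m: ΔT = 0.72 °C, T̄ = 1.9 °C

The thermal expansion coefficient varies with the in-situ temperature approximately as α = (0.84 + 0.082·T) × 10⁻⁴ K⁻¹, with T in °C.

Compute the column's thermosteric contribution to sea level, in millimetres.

Layer 1: α = (0.84 + 0.082×23)×10⁻⁴ = 2.726×10⁻⁴ K⁻¹
Layer 2: α = (0.84 + 0.082×1.9)×10⁻⁴ = 0.9958×10⁻⁴ K⁻¹
0–51 m: 2.726×10⁻⁴ × 1.7 × 51 = 0.02363442 m
0.72 × 0.9958×10⁻⁴ × 420 = 0.030112992 m
Δh = 0.02363442 + 0.030112992 = 0.053747412 m

Δh ≈ 53.7 mm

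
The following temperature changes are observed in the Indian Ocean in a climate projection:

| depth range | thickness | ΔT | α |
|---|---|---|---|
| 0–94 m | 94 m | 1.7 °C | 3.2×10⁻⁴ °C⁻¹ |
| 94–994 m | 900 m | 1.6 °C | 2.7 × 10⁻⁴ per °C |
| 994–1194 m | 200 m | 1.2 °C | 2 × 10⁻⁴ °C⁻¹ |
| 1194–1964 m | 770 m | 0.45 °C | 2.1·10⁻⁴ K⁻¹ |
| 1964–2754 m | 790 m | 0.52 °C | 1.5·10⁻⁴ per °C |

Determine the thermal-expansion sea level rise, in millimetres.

3.2×10⁻⁴ × 94 × 1.7 = 0.051136 m
94–994 m: 900 × 2.7×10⁻⁴ × 1.6 = 0.38880 m
1.2 × 200 × 2×10⁻⁴ = 0.04800 m
Layer 4: 770 × 0.45 × 2.1×10⁻⁴ = 0.072765 m
1964–2754 m: 790 × 1.5×10⁻⁴ × 0.52 = 0.06162 m
Δh = 0.051136 + 0.38880 + 0.04800 + 0.072765 + 0.06162 = 0.622321 m ≈ 620 mm

Δh ≈ 620 mm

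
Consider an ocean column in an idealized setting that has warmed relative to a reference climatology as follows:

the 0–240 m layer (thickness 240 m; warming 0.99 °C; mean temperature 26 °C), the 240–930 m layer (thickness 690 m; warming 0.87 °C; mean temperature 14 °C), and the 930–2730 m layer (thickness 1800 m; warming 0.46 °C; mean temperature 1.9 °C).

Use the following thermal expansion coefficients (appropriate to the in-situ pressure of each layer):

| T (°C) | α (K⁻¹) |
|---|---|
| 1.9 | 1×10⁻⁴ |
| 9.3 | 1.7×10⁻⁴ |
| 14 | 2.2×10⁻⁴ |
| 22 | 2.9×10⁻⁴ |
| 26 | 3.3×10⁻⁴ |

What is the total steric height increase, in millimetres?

Δh ≈ 290 mm

Layer 1 at 26 °C → α = 3.3×10⁻⁴ K⁻¹
Layer 2 at 14 °C → α = 2.2×10⁻⁴ K⁻¹
Layer 3 at 1.9 °C → α = 1×10⁻⁴ K⁻¹
0–240 m: 3.3×10⁻⁴ × 240 × 0.99 = 0.078408 m
Layer 2: 2.2×10⁻⁴ × 690 × 0.87 = 0.132066 m
Layer 3: 1×10⁻⁴ × 0.46 × 1800 = 0.08280 m
Δh = 0.078408 + 0.132066 + 0.08280 = 0.293274 m ≈ 290 mm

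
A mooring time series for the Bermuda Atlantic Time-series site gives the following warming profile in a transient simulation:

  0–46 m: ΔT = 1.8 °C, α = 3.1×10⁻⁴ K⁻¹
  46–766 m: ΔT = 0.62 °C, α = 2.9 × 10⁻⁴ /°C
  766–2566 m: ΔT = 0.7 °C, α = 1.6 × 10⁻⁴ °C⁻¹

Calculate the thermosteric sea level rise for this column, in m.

about 0.357 m

Layer 1: 1.8 × 46 × 3.1×10⁻⁴ = 0.025668 m
Layer 2: 720 × 0.62 × 2.9×10⁻⁴ = 0.129456 m
Layer 3: 1.6×10⁻⁴ × 0.7 × 1800 = 0.20160 m
Δh = 0.025668 + 0.129456 + 0.20160 = 0.356724 m ≈ 0.357 m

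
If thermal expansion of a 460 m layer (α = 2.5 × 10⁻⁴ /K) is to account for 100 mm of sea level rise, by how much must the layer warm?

ΔT ≈ 0.87 K

ΔT = Δh/(αH) = 0.1 / (2.5×10⁻⁴ × 460) ≈ 0.8696 K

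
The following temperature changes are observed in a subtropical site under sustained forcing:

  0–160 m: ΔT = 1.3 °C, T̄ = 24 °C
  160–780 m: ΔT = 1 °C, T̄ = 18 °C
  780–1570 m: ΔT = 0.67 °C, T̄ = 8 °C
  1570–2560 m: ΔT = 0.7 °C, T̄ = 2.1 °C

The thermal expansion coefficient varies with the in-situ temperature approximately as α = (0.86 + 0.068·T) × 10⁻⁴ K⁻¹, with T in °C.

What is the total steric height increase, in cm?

Layer 1: α = (0.86 + 0.068×24)×10⁻⁴ = 2.492×10⁻⁴ K⁻¹
Layer 2: α = (0.86 + 0.068×18)×10⁻⁴ = 2.084×10⁻⁴ K⁻¹
Layer 3: α = (0.86 + 0.068×8)×10⁻⁴ = 1.404×10⁻⁴ K⁻¹
Layer 4: α = (0.86 + 0.068×2.1)×10⁻⁴ = 1.0028×10⁻⁴ K⁻¹
0–160 m: 1.3 × 160 × 2.492×10⁻⁴ = 0.0518336 m
2.084×10⁻⁴ × 1 × 620 = 0.129208 m
0.67 × 1.404×10⁻⁴ × 790 = 0.07431372 m
990 × 0.7 × 1.0028×10⁻⁴ = 0.06949404 m
Δh = 0.0518336 + 0.129208 + 0.07431372 + 0.06949404 = 0.32484936 m

32.5 cm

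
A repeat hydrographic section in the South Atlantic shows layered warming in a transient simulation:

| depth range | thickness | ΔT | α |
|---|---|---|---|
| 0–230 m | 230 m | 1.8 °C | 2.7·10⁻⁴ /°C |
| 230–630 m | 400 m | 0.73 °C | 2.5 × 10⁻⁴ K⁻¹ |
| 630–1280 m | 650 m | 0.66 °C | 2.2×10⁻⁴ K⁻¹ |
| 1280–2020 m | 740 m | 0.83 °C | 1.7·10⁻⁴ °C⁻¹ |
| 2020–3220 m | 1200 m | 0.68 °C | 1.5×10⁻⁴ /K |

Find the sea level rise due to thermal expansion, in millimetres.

506 mm

0–230 m: 2.7×10⁻⁴ × 230 × 1.8 = 0.11178 m
2.5×10⁻⁴ × 0.73 × 400 = 0.07300 m
Layer 3: 650 × 2.2×10⁻⁴ × 0.66 = 0.09438 m
1280–2020 m: 740 × 0.83 × 1.7×10⁻⁴ = 0.104414 m
Layer 5: 0.68 × 1.5×10⁻⁴ × 1200 = 0.12240 m
Δh = 0.11178 + 0.07300 + 0.09438 + 0.104414 + 0.12240 = 0.505974 m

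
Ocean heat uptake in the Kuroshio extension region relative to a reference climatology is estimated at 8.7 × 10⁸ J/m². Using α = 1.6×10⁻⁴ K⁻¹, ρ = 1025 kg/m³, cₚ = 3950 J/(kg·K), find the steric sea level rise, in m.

Δh = 0.0344 m

Δh = αQ/(ρcₚ) = 1.6×10⁻⁴ × 8.7×10⁸ / (1025 × 3950) ≈ 0.034381 m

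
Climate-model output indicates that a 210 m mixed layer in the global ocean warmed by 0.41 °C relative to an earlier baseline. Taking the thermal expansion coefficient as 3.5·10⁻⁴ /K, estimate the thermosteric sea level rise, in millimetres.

Δh ≈ 30.1 mm

Δh = αΔT·H = 3.5×10⁻⁴ × 0.41 × 210 = 0.030135 m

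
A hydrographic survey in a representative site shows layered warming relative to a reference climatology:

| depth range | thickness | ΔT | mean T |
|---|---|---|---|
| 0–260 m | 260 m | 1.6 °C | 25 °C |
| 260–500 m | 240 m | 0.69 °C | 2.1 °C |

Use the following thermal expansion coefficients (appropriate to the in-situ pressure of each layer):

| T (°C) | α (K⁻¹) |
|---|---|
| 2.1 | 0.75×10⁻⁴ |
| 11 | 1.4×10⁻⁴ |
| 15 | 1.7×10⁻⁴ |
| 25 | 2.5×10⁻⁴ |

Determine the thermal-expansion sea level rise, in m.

0.116 m

Layer 1 at 25 °C → α = 2.5×10⁻⁴ K⁻¹
Layer 2 at 2.1 °C → α = 0.75×10⁻⁴ K⁻¹
Layer 1: 1.6 × 2.5×10⁻⁴ × 260 = 0.10400 m
260–500 m: 0.69 × 240 × 0.75×10⁻⁴ = 0.01242 m
Δh = 0.10400 + 0.01242 = 0.11642 m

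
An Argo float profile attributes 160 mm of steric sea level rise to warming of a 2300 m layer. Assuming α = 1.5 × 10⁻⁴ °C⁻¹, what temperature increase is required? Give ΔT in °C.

ΔT = Δh/(αH) = 0.16 / (1.5×10⁻⁴ × 2300) ≈ 0.4638 °C

0.464 °C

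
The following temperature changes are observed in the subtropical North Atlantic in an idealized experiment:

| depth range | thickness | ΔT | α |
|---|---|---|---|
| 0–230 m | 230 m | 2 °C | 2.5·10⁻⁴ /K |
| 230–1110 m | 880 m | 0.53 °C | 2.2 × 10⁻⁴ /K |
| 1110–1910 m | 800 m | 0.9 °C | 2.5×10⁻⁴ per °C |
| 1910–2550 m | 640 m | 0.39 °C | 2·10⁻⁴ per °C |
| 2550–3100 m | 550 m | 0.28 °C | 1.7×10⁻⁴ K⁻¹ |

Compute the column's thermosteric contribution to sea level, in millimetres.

0–230 m: 2 × 230 × 2.5×10⁻⁴ = 0.11500 m
2.2×10⁻⁴ × 880 × 0.53 = 0.102608 m
Layer 3: 0.9 × 800 × 2.5×10⁻⁴ = 0.18000 m
1910–2550 m: 2×10⁻⁴ × 0.39 × 640 = 0.04992 m
2550–3100 m: 1.7×10⁻⁴ × 550 × 0.28 = 0.02618 m
Δh = 0.11500 + 0.102608 + 0.18000 + 0.04992 + 0.02618 = 0.473708 m

470 mm of thermosteric rise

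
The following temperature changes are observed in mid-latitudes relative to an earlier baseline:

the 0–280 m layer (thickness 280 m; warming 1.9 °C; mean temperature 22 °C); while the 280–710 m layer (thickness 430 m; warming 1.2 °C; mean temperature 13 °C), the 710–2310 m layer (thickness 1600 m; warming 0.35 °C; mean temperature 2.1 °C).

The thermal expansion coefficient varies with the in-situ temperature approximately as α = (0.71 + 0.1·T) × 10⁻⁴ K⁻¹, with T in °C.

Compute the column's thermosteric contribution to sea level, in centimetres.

31.0 cm

Layer 1: α = (0.71 + 0.1×22)×10⁻⁴ = 2.91×10⁻⁴ K⁻¹
Layer 2: α = (0.71 + 0.1×13)×10⁻⁴ = 2.01×10⁻⁴ K⁻¹
Layer 3: α = (0.71 + 0.1×2.1)×10⁻⁴ = 0.92×10⁻⁴ K⁻¹
2.91×10⁻⁴ × 1.9 × 280 = 0.154812 m
2.01×10⁻⁴ × 430 × 1.2 = 0.103716 m
1600 × 0.35 × 0.92×10⁻⁴ = 0.05152 m
Δh = 0.154812 + 0.103716 + 0.05152 = 0.310048 m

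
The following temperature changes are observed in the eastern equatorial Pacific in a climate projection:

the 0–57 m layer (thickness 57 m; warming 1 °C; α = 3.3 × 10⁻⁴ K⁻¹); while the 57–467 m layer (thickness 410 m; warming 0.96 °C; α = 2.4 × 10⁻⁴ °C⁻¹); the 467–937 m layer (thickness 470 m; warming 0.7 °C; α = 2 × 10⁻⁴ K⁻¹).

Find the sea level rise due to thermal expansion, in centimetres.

Δh = 17.9 cm

57 × 3.3×10⁻⁴ × 1 = 0.01881 m
57–467 m: 0.96 × 410 × 2.4×10⁻⁴ = 0.094464 m
Layer 3: 0.7 × 470 × 2×10⁻⁴ = 0.06580 m
Δh = 0.01881 + 0.094464 + 0.06580 = 0.179074 m ≈ 17.9 cm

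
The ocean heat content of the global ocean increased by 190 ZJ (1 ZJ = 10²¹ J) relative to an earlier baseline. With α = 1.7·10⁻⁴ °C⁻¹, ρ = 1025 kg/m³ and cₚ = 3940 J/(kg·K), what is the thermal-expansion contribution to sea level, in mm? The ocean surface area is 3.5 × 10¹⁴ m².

Per unit area: Q = 190×10²¹ / (3.5×10¹⁴) ≈ 5.429×10⁸ J/m²
Δh = αQ/(ρcₚ) = 1.7×10⁻⁴ × 5.429×10⁸ / (1025 × 3940) ≈ 0.022853 m

22.9 mm of thermosteric rise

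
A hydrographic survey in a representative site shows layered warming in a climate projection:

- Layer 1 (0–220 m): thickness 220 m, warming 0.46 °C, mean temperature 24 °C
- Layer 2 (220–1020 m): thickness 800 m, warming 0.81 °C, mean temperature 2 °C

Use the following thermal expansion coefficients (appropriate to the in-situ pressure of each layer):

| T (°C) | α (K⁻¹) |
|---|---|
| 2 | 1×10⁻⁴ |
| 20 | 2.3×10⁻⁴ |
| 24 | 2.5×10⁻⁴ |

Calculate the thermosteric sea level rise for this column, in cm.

Layer 1 at 24 °C → α = 2.5×10⁻⁴ K⁻¹
Layer 2 at 2 °C → α = 1×10⁻⁴ K⁻¹
0–220 m: 220 × 0.46 × 2.5×10⁻⁴ = 0.02530 m
800 × 0.81 × 1×10⁻⁴ = 0.06480 m
Δh = 0.02530 + 0.06480 = 0.09010 m

Δh ≈ 9.01 cm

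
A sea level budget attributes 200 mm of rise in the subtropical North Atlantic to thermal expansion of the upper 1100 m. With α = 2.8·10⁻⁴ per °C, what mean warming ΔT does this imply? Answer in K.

ΔT ≈ 0.649 K

ΔT = Δh/(αH) = 0.2 / (2.8×10⁻⁴ × 1100) ≈ 0.6494 K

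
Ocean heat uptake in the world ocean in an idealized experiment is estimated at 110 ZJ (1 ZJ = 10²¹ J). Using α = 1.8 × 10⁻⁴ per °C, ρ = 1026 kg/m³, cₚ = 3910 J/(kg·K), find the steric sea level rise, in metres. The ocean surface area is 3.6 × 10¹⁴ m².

Δh = 0.0137 m

Per unit area: Q = 110×10²¹ / (3.6×10¹⁴) ≈ 3.056×10⁸ J/m²
Δh = αQ/(ρcₚ) = 1.8×10⁻⁴ × 3.056×10⁸ / (1026 × 3910) ≈ 0.013712 m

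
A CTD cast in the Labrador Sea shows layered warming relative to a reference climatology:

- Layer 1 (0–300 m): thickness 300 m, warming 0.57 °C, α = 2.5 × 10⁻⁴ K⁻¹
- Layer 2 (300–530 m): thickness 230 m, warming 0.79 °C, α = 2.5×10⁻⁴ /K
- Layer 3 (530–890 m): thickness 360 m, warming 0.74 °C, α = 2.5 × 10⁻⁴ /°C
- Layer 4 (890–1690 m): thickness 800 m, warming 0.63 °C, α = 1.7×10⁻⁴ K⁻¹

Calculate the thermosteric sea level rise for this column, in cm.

Δh ≈ 24.0 cm

0–300 m: 2.5×10⁻⁴ × 300 × 0.57 = 0.04275 m
300–530 m: 230 × 0.79 × 2.5×10⁻⁴ = 0.045425 m
360 × 0.74 × 2.5×10⁻⁴ = 0.06660 m
1.7×10⁻⁴ × 0.63 × 800 = 0.08568 m
Δh = 0.04275 + 0.045425 + 0.06660 + 0.08568 = 0.240455 m ≈ 24.0 cm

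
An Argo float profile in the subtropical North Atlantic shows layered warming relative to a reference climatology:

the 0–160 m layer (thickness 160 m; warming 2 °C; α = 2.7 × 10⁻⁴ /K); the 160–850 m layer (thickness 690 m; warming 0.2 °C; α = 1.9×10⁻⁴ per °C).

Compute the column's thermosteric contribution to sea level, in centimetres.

Δh ≈ 11 cm

160 × 2.7×10⁻⁴ × 2 = 0.08640 m
160–850 m: 1.9×10⁻⁴ × 690 × 0.2 = 0.02622 m
Δh = 0.08640 + 0.02622 = 0.11262 m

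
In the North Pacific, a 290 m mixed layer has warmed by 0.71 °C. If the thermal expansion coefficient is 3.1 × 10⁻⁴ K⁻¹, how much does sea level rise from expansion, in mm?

Δh = αΔT·H = 3.1×10⁻⁴ × 0.71 × 290 = 0.063829 m

Δh ≈ 63.8 mm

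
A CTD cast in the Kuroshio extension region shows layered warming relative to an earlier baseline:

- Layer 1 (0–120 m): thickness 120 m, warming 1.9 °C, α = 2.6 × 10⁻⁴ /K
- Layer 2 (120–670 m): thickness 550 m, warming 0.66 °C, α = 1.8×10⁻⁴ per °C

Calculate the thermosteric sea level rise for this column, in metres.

Δh ≈ 0.125 m

2.6×10⁻⁴ × 1.9 × 120 = 0.05928 m
1.8×10⁻⁴ × 0.66 × 550 = 0.06534 m
Δh = 0.05928 + 0.06534 = 0.12462 m ≈ 0.125 m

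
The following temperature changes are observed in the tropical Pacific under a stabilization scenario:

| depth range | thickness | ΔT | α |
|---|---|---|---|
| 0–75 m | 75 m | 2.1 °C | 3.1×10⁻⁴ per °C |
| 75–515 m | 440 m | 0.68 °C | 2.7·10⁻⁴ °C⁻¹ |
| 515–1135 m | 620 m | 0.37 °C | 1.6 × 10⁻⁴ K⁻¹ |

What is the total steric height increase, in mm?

about 170 mm

Layer 1: 75 × 3.1×10⁻⁴ × 2.1 = 0.048825 m
Layer 2: 2.7×10⁻⁴ × 440 × 0.68 = 0.080784 m
Layer 3: 1.6×10⁻⁴ × 620 × 0.37 = 0.036704 m
Δh = 0.048825 + 0.080784 + 0.036704 = 0.166313 m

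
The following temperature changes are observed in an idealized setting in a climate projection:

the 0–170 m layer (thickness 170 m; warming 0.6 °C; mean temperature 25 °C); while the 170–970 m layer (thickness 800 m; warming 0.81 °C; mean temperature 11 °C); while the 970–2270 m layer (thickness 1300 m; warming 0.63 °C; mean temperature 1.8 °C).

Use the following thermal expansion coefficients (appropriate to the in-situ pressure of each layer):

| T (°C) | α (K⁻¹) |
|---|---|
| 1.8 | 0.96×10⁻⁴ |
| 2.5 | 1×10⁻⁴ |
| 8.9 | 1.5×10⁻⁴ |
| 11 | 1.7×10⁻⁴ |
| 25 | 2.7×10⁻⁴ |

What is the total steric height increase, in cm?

22 cm of thermosteric rise

Layer 1 at 25 °C → α = 2.7×10⁻⁴ K⁻¹
Layer 2 at 11 °C → α = 1.7×10⁻⁴ K⁻¹
Layer 3 at 1.8 °C → α = 0.96×10⁻⁴ K⁻¹
Layer 1: 2.7×10⁻⁴ × 170 × 0.6 = 0.02754 m
Layer 2: 0.81 × 800 × 1.7×10⁻⁴ = 0.11016 m
970–2270 m: 0.63 × 0.96×10⁻⁴ × 1300 = 0.078624 m
Δh = 0.02754 + 0.11016 + 0.078624 = 0.216324 m ≈ 22 cm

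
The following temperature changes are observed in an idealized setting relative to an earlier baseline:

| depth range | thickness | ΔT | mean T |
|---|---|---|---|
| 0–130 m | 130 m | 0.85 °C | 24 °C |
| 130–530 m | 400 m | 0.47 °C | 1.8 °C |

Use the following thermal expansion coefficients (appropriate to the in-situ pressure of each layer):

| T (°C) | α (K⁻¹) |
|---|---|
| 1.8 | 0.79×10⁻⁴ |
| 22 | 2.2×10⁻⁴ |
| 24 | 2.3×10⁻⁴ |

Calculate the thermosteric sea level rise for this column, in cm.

Δh = 4.0 cm

Layer 1 at 24 °C → α = 2.3×10⁻⁴ K⁻¹
Layer 2 at 1.8 °C → α = 0.79×10⁻⁴ K⁻¹
Layer 1: 0.85 × 2.3×10⁻⁴ × 130 = 0.025415 m
0.47 × 0.79×10⁻⁴ × 400 = 0.014852 m
Δh = 0.025415 + 0.014852 = 0.040267 m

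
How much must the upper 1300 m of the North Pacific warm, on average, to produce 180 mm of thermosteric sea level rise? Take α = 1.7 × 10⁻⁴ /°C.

about 0.81 °C

ΔT = Δh/(αH) = 0.18 / (1.7×10⁻⁴ × 1300) ≈ 0.8145 °C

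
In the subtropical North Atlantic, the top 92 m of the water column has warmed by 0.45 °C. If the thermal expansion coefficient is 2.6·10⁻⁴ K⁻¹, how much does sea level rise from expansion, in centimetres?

Δh = αΔT·H = 2.6×10⁻⁴ × 0.45 × 92 = 0.010764 m

about 1.1 cm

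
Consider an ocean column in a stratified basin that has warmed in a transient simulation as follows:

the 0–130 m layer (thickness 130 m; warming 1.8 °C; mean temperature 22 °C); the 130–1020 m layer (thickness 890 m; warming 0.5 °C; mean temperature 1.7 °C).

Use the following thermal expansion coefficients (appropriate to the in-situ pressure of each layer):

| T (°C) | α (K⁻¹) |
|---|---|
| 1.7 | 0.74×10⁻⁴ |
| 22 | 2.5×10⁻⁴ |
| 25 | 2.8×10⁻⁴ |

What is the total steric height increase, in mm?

Layer 1 at 22 °C → α = 2.5×10⁻⁴ K⁻¹
Layer 2 at 1.7 °C → α = 0.74×10⁻⁴ K⁻¹
1.8 × 2.5×10⁻⁴ × 130 = 0.05850 m
0.74×10⁻⁴ × 890 × 0.5 = 0.03293 m
Δh = 0.05850 + 0.03293 = 0.09143 m

Δh = 91.4 mm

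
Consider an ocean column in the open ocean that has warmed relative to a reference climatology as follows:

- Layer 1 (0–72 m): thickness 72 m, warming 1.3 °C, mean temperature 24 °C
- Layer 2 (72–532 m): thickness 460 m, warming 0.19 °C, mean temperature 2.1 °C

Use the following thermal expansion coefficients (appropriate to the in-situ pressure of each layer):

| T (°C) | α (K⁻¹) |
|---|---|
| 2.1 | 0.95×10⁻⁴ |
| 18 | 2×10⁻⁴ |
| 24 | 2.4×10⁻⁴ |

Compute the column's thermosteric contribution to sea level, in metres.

0.0308 m

Layer 1 at 24 °C → α = 2.4×10⁻⁴ K⁻¹
Layer 2 at 2.1 °C → α = 0.95×10⁻⁴ K⁻¹
1.3 × 72 × 2.4×10⁻⁴ = 0.022464 m
460 × 0.19 × 0.95×10⁻⁴ = 0.008303 m
Δh = 0.022464 + 0.008303 = 0.030767 m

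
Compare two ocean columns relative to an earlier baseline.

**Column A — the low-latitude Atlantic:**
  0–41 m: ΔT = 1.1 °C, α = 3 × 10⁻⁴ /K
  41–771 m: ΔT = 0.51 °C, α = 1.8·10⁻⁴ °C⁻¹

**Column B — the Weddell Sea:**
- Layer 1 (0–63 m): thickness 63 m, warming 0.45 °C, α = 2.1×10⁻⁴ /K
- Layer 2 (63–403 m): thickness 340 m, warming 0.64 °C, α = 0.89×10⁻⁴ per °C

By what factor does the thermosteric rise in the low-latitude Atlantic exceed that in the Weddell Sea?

≈ 3.18×

A Layer 1: 1.1 × 3×10⁻⁴ × 41 = 0.01353 m
A 1.8×10⁻⁴ × 0.51 × 730 = 0.067014 m
A total: 0.080544 m
B 0–63 m: 2.1×10⁻⁴ × 0.45 × 63 = 0.0059535 m
B 63–403 m: 0.89×10⁻⁴ × 340 × 0.64 = 0.0193664 m
B total: 0.0253199 m
Ratio: 0.080544 / 0.0253199 ≈ 3.181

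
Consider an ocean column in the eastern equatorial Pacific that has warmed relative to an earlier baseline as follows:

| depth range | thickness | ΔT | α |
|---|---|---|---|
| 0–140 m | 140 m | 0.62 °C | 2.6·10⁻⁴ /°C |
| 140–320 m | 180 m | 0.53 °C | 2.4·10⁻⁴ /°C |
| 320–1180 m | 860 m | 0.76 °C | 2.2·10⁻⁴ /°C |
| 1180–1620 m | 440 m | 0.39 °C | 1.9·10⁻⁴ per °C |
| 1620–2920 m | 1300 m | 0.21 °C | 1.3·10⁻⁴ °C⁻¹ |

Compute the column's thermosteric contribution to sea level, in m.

Δh = 0.257 m

0–140 m: 2.6×10⁻⁴ × 140 × 0.62 = 0.022568 m
180 × 0.53 × 2.4×10⁻⁴ = 0.022896 m
Layer 3: 2.2×10⁻⁴ × 860 × 0.76 = 0.143792 m
1.9×10⁻⁴ × 0.39 × 440 = 0.032604 m
Layer 5: 1.3×10⁻⁴ × 1300 × 0.21 = 0.03549 m
Δh = 0.022568 + 0.022896 + 0.143792 + 0.032604 + 0.03549 = 0.25735 m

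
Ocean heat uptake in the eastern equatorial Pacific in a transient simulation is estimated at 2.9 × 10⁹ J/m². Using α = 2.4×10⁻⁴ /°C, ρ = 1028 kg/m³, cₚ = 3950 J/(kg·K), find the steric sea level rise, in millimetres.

Δh = αQ/(ρcₚ) = 2.4×10⁻⁴ × 2.9×10⁹ / (1028 × 3950) ≈ 0.17140 m

Δh = 171 mm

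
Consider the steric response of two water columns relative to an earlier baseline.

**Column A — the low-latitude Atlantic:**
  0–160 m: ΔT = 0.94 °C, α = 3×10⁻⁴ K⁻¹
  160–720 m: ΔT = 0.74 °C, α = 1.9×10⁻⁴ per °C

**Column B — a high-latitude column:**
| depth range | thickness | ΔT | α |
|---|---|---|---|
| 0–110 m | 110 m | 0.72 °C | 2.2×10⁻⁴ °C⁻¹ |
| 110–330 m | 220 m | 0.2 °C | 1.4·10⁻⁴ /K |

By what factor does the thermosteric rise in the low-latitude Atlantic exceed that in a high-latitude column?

A 3×10⁻⁴ × 160 × 0.94 = 0.04512 m
A 160–720 m: 0.74 × 1.9×10⁻⁴ × 560 = 0.078736 m
A total: 0.123856 m
B 0–110 m: 110 × 0.72 × 2.2×10⁻⁴ = 0.017424 m
B 110–330 m: 1.4×10⁻⁴ × 0.2 × 220 = 0.00616 m
B total: 0.023584 m
Ratio: 0.123856 / 0.023584 ≈ 5.252

a factor of 5.3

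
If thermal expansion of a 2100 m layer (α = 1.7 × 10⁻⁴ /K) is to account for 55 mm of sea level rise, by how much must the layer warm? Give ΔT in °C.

ΔT ≈ 0.154 °C

ΔT = Δh/(αH) = 0.055 / (1.7×10⁻⁴ × 2100) ≈ 0.1541 °C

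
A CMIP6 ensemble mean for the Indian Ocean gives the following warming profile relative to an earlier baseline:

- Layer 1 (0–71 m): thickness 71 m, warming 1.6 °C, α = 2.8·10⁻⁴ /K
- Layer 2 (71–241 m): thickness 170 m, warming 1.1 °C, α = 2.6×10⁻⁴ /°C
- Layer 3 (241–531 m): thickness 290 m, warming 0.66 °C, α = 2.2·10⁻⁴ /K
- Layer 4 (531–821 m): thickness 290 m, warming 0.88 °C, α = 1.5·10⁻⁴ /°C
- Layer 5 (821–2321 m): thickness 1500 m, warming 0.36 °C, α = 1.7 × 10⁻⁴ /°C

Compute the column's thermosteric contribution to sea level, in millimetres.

253 mm

2.8×10⁻⁴ × 71 × 1.6 = 0.031808 m
170 × 1.1 × 2.6×10⁻⁴ = 0.04862 m
241–531 m: 290 × 2.2×10⁻⁴ × 0.66 = 0.042108 m
531–821 m: 290 × 1.5×10⁻⁴ × 0.88 = 0.03828 m
Layer 5: 0.36 × 1500 × 1.7×10⁻⁴ = 0.09180 m
Δh = 0.031808 + 0.04862 + 0.042108 + 0.03828 + 0.09180 = 0.252616 m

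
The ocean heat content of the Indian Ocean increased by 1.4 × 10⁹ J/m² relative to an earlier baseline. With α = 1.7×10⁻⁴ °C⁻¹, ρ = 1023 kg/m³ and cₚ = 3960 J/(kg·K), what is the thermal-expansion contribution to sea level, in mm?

Δh ≈ 59 mm

Δh = αQ/(ρcₚ) = 1.7×10⁻⁴ × 1.4×10⁹ / (1023 × 3960) ≈ 0.05875 m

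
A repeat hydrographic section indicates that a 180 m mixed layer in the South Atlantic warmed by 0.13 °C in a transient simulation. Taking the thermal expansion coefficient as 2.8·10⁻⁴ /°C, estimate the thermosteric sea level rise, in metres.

Δh = αΔT·H = 2.8×10⁻⁴ × 0.13 × 180 = 0.006552 m

Δh = 0.0066 m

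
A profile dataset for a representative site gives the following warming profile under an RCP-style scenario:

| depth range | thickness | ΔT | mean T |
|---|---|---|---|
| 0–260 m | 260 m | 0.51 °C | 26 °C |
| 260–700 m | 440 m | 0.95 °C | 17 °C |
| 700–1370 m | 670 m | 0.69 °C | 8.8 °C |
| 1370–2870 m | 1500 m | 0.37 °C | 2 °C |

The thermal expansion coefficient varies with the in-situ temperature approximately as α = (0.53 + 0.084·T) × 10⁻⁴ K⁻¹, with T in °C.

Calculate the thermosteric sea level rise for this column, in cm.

Δh = 21.5 cm

Layer 1: α = (0.53 + 0.084×26)×10⁻⁴ = 2.714×10⁻⁴ K⁻¹
Layer 2: α = (0.53 + 0.084×17)×10⁻⁴ = 1.958×10⁻⁴ K⁻¹
Layer 3: α = (0.53 + 0.084×8.8)×10⁻⁴ = 1.2692×10⁻⁴ K⁻¹
Layer 4: α = (0.53 + 0.084×2)×10⁻⁴ = 0.698×10⁻⁴ K⁻¹
Layer 1: 0.51 × 2.714×10⁻⁴ × 260 = 0.03598764 m
260–700 m: 0.95 × 1.958×10⁻⁴ × 440 = 0.0818444 m
670 × 1.2692×10⁻⁴ × 0.69 = 0.058675116 m
Layer 4: 0.698×10⁻⁴ × 0.37 × 1500 = 0.038739 m
Δh = 0.03598764 + 0.0818444 + 0.058675116 + 0.038739 = 0.215246156 m ≈ 21.5 cm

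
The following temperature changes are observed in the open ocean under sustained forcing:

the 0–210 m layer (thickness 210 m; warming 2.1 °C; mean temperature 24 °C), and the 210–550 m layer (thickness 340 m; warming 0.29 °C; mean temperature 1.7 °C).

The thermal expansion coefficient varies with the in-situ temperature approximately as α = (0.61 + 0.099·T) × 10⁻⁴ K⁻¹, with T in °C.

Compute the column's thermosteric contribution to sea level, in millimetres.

Δh ≈ 139 mm

Layer 1: α = (0.61 + 0.099×24)×10⁻⁴ = 2.986×10⁻⁴ K⁻¹
Layer 2: α = (0.61 + 0.099×1.7)×10⁻⁴ = 0.7783×10⁻⁴ K⁻¹
Layer 1: 2.986×10⁻⁴ × 2.1 × 210 = 0.1316826 m
210–550 m: 340 × 0.29 × 0.7783×10⁻⁴ = 0.007674038 m
Δh = 0.1316826 + 0.007674038 = 0.139356638 m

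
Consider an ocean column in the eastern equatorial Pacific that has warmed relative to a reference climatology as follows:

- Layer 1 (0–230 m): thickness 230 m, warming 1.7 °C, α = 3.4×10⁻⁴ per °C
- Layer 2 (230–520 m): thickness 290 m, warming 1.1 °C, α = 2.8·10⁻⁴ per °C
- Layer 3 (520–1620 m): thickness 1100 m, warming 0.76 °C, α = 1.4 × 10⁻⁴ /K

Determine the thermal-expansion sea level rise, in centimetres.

230 × 3.4×10⁻⁴ × 1.7 = 0.13294 m
Layer 2: 290 × 1.1 × 2.8×10⁻⁴ = 0.08932 m
Layer 3: 0.76 × 1100 × 1.4×10⁻⁴ = 0.11704 m
Δh = 0.13294 + 0.08932 + 0.11704 = 0.33930 m ≈ 34 cm

Δh = 34 cm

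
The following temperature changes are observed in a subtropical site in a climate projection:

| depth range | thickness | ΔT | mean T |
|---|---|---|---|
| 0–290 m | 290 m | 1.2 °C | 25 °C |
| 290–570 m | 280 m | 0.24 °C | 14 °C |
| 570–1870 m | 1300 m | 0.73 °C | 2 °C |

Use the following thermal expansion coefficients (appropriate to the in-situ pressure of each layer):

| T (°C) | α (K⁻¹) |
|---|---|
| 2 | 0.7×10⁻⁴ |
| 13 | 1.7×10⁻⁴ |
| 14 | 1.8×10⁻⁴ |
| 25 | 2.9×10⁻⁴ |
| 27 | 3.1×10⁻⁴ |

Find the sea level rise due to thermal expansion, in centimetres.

17.9 cm of thermosteric rise

Layer 1 at 25 °C → α = 2.9×10⁻⁴ K⁻¹
Layer 2 at 14 °C → α = 1.8×10⁻⁴ K⁻¹
Layer 3 at 2 °C → α = 0.7×10⁻⁴ K⁻¹
290 × 2.9×10⁻⁴ × 1.2 = 0.10092 m
Layer 2: 1.8×10⁻⁴ × 0.24 × 280 = 0.012096 m
1300 × 0.7×10⁻⁴ × 0.73 = 0.06643 m
Δh = 0.10092 + 0.012096 + 0.06643 = 0.179446 m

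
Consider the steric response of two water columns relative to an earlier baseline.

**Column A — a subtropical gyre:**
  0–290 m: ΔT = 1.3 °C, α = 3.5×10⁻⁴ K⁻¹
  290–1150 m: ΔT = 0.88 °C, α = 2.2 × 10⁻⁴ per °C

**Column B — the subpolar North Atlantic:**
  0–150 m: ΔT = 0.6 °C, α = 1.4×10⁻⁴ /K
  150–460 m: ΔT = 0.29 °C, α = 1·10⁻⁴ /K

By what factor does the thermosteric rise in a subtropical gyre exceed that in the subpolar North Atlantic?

a factor of 13.8

A 0–290 m: 1.3 × 290 × 3.5×10⁻⁴ = 0.13195 m
A Layer 2: 0.88 × 2.2×10⁻⁴ × 860 = 0.166496 m
A total: 0.298446 m
B 0–150 m: 1.4×10⁻⁴ × 150 × 0.6 = 0.01260 m
B 150–460 m: 0.29 × 310 × 1×10⁻⁴ = 0.00899 m
B total: 0.02159 m
Ratio: 0.298446 / 0.02159 ≈ 13.82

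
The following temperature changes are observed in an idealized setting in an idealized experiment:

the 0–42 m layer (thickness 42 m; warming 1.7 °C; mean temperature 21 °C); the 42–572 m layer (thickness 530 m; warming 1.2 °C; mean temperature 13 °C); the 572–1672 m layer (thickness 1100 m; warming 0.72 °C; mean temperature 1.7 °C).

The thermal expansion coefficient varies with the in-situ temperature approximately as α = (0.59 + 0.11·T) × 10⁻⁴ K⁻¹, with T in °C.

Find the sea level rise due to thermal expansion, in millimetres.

210 mm of thermosteric rise

Layer 1: α = (0.59 + 0.11×21)×10⁻⁴ = 2.9×10⁻⁴ K⁻¹
Layer 2: α = (0.59 + 0.11×13)×10⁻⁴ = 2.02×10⁻⁴ K⁻¹
Layer 3: α = (0.59 + 0.11×1.7)×10⁻⁴ = 0.777×10⁻⁴ K⁻¹
0–42 m: 2.9×10⁻⁴ × 42 × 1.7 = 0.020706 m
Layer 2: 1.2 × 2.02×10⁻⁴ × 530 = 0.128472 m
Layer 3: 1100 × 0.777×10⁻⁴ × 0.72 = 0.0615384 m
Δh = 0.020706 + 0.128472 + 0.0615384 = 0.2107164 m ≈ 210 mm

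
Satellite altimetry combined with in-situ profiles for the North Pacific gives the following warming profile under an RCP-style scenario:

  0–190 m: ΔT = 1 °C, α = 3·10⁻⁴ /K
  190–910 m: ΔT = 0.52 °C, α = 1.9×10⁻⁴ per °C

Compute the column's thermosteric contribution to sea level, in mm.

Layer 1: 1 × 3×10⁻⁴ × 190 = 0.05700 m
190–910 m: 720 × 1.9×10⁻⁴ × 0.52 = 0.071136 m
Δh = 0.05700 + 0.071136 = 0.128136 m

Δh = 128 mm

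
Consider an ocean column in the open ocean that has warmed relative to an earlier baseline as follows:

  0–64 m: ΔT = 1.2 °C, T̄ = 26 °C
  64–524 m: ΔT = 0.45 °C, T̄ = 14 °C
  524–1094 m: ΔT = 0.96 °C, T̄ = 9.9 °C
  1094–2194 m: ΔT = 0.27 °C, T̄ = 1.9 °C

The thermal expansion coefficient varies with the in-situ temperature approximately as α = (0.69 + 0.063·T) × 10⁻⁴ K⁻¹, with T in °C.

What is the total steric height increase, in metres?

0.146 m of thermosteric rise

Layer 1: α = (0.69 + 0.063×26)×10⁻⁴ = 2.328×10⁻⁴ K⁻¹
Layer 2: α = (0.69 + 0.063×14)×10⁻⁴ = 1.572×10⁻⁴ K⁻¹
Layer 3: α = (0.69 + 0.063×9.9)×10⁻⁴ = 1.3137×10⁻⁴ K⁻¹
Layer 4: α = (0.69 + 0.063×1.9)×10⁻⁴ = 0.8097×10⁻⁴ K⁻¹
2.328×10⁻⁴ × 64 × 1.2 = 0.01787904 m
Layer 2: 460 × 1.572×10⁻⁴ × 0.45 = 0.0325404 m
524–1094 m: 1.3137×10⁻⁴ × 570 × 0.96 = 0.071885664 m
1100 × 0.8097×10⁻⁴ × 0.27 = 0.02404809 m
Δh = 0.01787904 + 0.0325404 + 0.071885664 + 0.02404809 = 0.146353194 m ≈ 0.146 m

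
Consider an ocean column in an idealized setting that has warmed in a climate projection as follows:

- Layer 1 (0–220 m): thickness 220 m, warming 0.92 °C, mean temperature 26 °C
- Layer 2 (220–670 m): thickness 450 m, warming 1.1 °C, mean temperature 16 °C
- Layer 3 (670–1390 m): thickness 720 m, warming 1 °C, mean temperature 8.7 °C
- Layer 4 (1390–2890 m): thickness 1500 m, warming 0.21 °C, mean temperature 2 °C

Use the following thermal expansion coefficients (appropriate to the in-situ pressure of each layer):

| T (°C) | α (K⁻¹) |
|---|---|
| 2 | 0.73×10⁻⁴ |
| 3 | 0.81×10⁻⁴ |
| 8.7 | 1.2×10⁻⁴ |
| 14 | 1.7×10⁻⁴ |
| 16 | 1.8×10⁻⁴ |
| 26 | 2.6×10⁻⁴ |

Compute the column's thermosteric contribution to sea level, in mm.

251 mm

Layer 1 at 26 °C → α = 2.6×10⁻⁴ K⁻¹
Layer 2 at 16 °C → α = 1.8×10⁻⁴ K⁻¹
Layer 3 at 8.7 °C → α = 1.2×10⁻⁴ K⁻¹
Layer 4 at 2 °C → α = 0.73×10⁻⁴ K⁻¹
Layer 1: 2.6×10⁻⁴ × 0.92 × 220 = 0.052624 m
220–670 m: 450 × 1.8×10⁻⁴ × 1.1 = 0.08910 m
1 × 720 × 1.2×10⁻⁴ = 0.08640 m
Layer 4: 0.21 × 0.73×10⁻⁴ × 1500 = 0.022995 m
Δh = 0.052624 + 0.08910 + 0.08640 + 0.022995 = 0.251119 m ≈ 251 mm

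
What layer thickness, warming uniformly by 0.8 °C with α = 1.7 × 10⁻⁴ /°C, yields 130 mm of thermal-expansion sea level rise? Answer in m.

956 m

H = Δh/(αΔT) = 0.13 / (1.7×10⁻⁴ × 0.8) ≈ 955.9 m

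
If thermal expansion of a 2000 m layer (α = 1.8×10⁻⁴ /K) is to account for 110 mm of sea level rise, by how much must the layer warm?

ΔT = Δh/(αH) = 0.11 / (1.8×10⁻⁴ × 2000) ≈ 0.3056 °C

about 0.31 °C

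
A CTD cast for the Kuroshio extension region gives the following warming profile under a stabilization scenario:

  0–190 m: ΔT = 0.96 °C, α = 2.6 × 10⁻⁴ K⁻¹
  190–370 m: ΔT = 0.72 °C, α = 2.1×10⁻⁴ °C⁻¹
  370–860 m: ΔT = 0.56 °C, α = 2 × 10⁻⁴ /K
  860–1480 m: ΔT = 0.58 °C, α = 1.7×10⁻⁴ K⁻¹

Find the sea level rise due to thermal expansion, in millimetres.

191 mm

Layer 1: 0.96 × 2.6×10⁻⁴ × 190 = 0.047424 m
Layer 2: 180 × 0.72 × 2.1×10⁻⁴ = 0.027216 m
370–860 m: 490 × 2×10⁻⁴ × 0.56 = 0.05488 m
1.7×10⁻⁴ × 0.58 × 620 = 0.061132 m
Δh = 0.047424 + 0.027216 + 0.05488 + 0.061132 = 0.190652 m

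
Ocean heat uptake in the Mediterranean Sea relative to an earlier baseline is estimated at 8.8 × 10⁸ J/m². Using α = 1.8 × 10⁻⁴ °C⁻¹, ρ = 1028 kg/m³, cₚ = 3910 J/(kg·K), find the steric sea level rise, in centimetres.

Δh = αQ/(ρcₚ) = 1.8×10⁻⁴ × 8.8×10⁸ / (1028 × 3910) ≈ 0.039408 m

3.94 cm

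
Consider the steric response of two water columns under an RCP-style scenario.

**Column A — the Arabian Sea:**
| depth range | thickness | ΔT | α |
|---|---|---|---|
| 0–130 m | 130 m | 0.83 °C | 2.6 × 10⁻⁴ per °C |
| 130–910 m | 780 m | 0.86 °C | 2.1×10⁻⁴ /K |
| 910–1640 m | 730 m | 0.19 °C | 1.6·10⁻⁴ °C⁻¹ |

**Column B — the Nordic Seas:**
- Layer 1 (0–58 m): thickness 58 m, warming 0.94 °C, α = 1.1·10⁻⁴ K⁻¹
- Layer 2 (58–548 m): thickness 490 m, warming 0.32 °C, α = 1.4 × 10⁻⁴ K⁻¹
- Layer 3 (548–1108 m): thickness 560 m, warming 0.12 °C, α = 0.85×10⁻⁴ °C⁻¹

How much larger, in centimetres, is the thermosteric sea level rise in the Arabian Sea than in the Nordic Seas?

A 2.6×10⁻⁴ × 0.83 × 130 = 0.028054 m
A 780 × 2.1×10⁻⁴ × 0.86 = 0.140868 m
A 730 × 0.19 × 1.6×10⁻⁴ = 0.022192 m
A total: 0.191114 m
B 0–58 m: 1.1×10⁻⁴ × 58 × 0.94 = 0.0059972 m
B Layer 2: 490 × 0.32 × 1.4×10⁻⁴ = 0.021952 m
B Layer 3: 560 × 0.85×10⁻⁴ × 0.12 = 0.005712 m
B total: 0.0336612 m
Difference: 0.191114 − 0.0336612 = 0.1574528 m

15.7 cm larger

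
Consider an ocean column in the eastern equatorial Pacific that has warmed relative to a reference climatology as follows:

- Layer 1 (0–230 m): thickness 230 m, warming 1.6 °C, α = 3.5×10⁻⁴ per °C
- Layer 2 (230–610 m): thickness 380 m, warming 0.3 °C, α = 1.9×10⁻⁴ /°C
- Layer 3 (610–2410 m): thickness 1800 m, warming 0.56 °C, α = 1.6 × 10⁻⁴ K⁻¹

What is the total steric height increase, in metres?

Layer 1: 3.5×10⁻⁴ × 1.6 × 230 = 0.12880 m
1.9×10⁻⁴ × 0.3 × 380 = 0.02166 m
0.56 × 1800 × 1.6×10⁻⁴ = 0.16128 m
Δh = 0.12880 + 0.02166 + 0.16128 = 0.31174 m ≈ 0.312 m

0.312 m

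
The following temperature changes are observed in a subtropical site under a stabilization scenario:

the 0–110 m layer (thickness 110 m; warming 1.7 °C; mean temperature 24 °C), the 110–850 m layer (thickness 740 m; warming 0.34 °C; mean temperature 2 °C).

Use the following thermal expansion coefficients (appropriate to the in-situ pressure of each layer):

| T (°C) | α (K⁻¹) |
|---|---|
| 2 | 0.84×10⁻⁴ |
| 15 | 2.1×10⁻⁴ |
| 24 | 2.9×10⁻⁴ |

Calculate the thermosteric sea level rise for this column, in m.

Layer 1 at 24 °C → α = 2.9×10⁻⁴ K⁻¹
Layer 2 at 2 °C → α = 0.84×10⁻⁴ K⁻¹
0–110 m: 1.7 × 2.9×10⁻⁴ × 110 = 0.05423 m
0.84×10⁻⁴ × 740 × 0.34 = 0.0211344 m
Δh = 0.05423 + 0.0211344 = 0.0753644 m ≈ 0.0754 m

Δh ≈ 0.0754 m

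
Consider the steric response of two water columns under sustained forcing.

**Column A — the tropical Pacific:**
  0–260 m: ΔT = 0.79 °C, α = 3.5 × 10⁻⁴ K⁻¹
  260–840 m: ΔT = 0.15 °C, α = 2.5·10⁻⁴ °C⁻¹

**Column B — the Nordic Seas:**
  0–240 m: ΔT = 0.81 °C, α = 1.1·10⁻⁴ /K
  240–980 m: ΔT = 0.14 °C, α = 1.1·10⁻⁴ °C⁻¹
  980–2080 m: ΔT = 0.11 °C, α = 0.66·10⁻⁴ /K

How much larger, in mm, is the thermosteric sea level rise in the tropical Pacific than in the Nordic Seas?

A 260 × 0.79 × 3.5×10⁻⁴ = 0.07189 m
A 580 × 0.15 × 2.5×10⁻⁴ = 0.02175 m
A total: 0.09364 m
B Layer 1: 240 × 1.1×10⁻⁴ × 0.81 = 0.021384 m
B Layer 2: 1.1×10⁻⁴ × 740 × 0.14 = 0.011396 m
B 0.66×10⁻⁴ × 1100 × 0.11 = 0.007986 m
B total: 0.040766 m
Difference: 0.09364 − 0.040766 = 0.052874 m

53 mm larger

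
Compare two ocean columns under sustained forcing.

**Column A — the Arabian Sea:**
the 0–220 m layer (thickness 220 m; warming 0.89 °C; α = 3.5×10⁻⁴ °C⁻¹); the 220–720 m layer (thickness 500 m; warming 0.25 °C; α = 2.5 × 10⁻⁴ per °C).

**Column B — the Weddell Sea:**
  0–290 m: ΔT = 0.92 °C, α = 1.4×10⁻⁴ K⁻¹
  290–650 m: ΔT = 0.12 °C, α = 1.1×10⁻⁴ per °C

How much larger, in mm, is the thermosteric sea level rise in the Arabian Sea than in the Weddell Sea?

Δh_A − Δh_B ≈ 58 mm

A 0–220 m: 0.89 × 3.5×10⁻⁴ × 220 = 0.06853 m
A 220–720 m: 0.25 × 500 × 2.5×10⁻⁴ = 0.03125 m
A total: 0.09978 m
B 0–290 m: 290 × 1.4×10⁻⁴ × 0.92 = 0.037352 m
B Layer 2: 360 × 0.12 × 1.1×10⁻⁴ = 0.004752 m
B total: 0.042104 m
Difference: 0.09978 − 0.042104 = 0.057676 m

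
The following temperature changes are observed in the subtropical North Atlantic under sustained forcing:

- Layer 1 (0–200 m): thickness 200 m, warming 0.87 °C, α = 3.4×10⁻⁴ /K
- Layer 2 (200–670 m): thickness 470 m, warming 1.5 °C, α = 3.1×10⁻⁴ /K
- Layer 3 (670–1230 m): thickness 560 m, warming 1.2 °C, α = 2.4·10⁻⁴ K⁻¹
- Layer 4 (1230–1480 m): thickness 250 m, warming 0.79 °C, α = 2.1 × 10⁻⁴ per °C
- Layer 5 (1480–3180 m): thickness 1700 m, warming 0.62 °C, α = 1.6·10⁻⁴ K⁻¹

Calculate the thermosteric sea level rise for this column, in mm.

0–200 m: 3.4×10⁻⁴ × 200 × 0.87 = 0.05916 m
Layer 2: 3.1×10⁻⁴ × 470 × 1.5 = 0.21855 m
670–1230 m: 1.2 × 2.4×10⁻⁴ × 560 = 0.16128 m
1230–1480 m: 0.79 × 250 × 2.1×10⁻⁴ = 0.041475 m
1700 × 0.62 × 1.6×10⁻⁴ = 0.16864 m
Δh = 0.05916 + 0.21855 + 0.16128 + 0.041475 + 0.16864 = 0.649105 m ≈ 649 mm

Δh ≈ 649 mm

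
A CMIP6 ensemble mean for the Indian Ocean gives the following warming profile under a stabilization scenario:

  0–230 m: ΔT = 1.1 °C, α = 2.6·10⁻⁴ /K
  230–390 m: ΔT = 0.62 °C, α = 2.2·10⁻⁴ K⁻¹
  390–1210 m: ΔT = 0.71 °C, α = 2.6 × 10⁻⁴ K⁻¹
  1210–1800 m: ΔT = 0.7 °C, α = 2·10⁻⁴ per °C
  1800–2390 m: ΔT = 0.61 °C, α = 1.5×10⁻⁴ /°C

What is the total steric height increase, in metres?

1.1 × 230 × 2.6×10⁻⁴ = 0.06578 m
230–390 m: 160 × 0.62 × 2.2×10⁻⁴ = 0.021824 m
390–1210 m: 820 × 2.6×10⁻⁴ × 0.71 = 0.151372 m
1210–1800 m: 0.7 × 2×10⁻⁴ × 590 = 0.08260 m
Layer 5: 590 × 1.5×10⁻⁴ × 0.61 = 0.053985 m
Δh = 0.06578 + 0.021824 + 0.151372 + 0.08260 + 0.053985 = 0.375561 m

0.38 m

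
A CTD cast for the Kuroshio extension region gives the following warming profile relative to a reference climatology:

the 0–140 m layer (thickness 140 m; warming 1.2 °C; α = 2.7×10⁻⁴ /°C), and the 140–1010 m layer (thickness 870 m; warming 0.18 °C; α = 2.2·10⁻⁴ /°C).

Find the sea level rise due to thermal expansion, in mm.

Δh = 79.8 mm

0–140 m: 140 × 1.2 × 2.7×10⁻⁴ = 0.04536 m
Layer 2: 870 × 2.2×10⁻⁴ × 0.18 = 0.034452 m
Δh = 0.04536 + 0.034452 = 0.079812 m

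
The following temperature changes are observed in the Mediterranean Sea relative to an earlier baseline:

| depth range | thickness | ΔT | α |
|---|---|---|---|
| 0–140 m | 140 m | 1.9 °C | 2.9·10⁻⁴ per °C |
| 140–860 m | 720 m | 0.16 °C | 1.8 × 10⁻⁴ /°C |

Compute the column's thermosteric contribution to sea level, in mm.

Δh = 98 mm

140 × 2.9×10⁻⁴ × 1.9 = 0.07714 m
Layer 2: 1.8×10⁻⁴ × 0.16 × 720 = 0.020736 m
Δh = 0.07714 + 0.020736 = 0.097876 m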